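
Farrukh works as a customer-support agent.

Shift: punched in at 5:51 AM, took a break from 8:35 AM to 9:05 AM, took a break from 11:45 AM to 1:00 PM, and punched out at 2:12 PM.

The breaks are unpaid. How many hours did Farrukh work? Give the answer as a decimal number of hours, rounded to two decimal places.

6.60 hours

Shift: 5:51 AM–2:12 PM = 8 h 21 min; less 105 min break → 6 h 36 min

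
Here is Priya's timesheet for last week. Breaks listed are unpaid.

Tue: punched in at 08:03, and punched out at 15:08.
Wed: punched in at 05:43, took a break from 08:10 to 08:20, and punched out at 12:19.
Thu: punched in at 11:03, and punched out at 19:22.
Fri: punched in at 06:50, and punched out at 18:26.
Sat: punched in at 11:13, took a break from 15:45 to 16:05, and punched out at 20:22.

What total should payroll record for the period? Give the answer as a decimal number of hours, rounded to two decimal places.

42.25 hours

Tue: 08:03–15:08 = 7 h 5 min
Wed: 05:43–12:19 = 6 h 36 min; less 10 min break → 6 h 26 min
Thu: 11:03–19:22 = 8 h 19 min
Fri: 06:50–18:26 = 11 h 36 min
Sat: 11:13–20:22 = 9 h 9 min; less 20 min break → 8 h 49 min
Total: 7 h 5 min + 6 h 26 min + 8 h 19 min + 11 h 36 min + 8 h 49 min = 42 h 15 min.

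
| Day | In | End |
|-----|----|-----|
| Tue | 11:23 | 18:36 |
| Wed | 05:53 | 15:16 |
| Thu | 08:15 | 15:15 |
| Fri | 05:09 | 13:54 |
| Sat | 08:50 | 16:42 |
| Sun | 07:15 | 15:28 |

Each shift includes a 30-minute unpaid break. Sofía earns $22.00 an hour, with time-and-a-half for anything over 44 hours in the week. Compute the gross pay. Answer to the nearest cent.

Tue: 11:23–18:36 = 7 h 13 min; less 30 min break → 6 h 43 min
Wed: 05:53–15:16 = 9 h 23 min; less 30 min break → 8 h 53 min
Thu: 08:15–15:15 = 7 h 0 min; less 30 min break → 6 h 30 min
Fri: 05:09–13:54 = 8 h 45 min; less 30 min break → 8 h 15 min
Sat: 08:50–16:42 = 7 h 52 min; less 30 min break → 7 h 22 min
Sun: 07:15–15:28 = 8 h 13 min; less 30 min break → 7 h 43 min
Total worked: 45 h 26 min = 2726 min.
Regular 44 h 0 min = 2640 min at $22.00/h; overtime 1 h 26 min = 86 min at $33.00/h.
Pay = (2640 × $22.00 + 86 × $33.00) ÷ 60 = $1015.30.

$1015.30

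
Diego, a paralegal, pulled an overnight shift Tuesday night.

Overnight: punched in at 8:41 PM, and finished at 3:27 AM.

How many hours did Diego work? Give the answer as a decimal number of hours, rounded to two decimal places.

6.77 hours

Overnight: 8:41 PM → midnight = 3 h 19 min; midnight → 3:27 AM = 3 h 27 min; span 6 h 46 min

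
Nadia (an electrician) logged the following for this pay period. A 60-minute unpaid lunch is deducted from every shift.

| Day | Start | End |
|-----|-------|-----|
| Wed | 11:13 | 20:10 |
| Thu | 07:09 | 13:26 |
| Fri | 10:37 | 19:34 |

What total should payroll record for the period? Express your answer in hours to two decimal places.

Wed: 11:13–20:10 = 8 h 57 min; less 60 min break → 7 h 57 min
Thu: 07:09–13:26 = 6 h 17 min; less 60 min break → 5 h 17 min
Fri: 10:37–19:34 = 8 h 57 min; less 60 min break → 7 h 57 min
Total: 7 h 57 min + 5 h 17 min + 7 h 57 min = 21 h 11 min.

21.18 hours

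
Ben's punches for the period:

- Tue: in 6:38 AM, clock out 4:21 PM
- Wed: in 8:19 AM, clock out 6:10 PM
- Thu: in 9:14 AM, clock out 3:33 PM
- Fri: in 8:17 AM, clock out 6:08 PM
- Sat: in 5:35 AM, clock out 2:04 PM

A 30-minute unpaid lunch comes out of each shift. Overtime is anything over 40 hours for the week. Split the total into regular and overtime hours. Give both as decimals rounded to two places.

Tue: 6:38 AM–4:21 PM = 9 h 43 min; less 30 min break → 9 h 13 min
Wed: 8:19 AM–6:10 PM = 9 h 51 min; less 30 min break → 9 h 21 min
Thu: 9:14 AM–3:33 PM = 6 h 19 min; less 30 min break → 5 h 49 min
Fri: 8:17 AM–6:08 PM = 9 h 51 min; less 30 min break → 9 h 21 min
Sat: 5:35 AM–2:04 PM = 8 h 29 min; less 30 min break → 7 h 59 min
Total worked: 41 h 43 min = 41.72 h.
Threshold 40 h → overtime 1 h 43 min, regular 40 h 0 min.

Regular 40.00 hours, overtime 1.72 hours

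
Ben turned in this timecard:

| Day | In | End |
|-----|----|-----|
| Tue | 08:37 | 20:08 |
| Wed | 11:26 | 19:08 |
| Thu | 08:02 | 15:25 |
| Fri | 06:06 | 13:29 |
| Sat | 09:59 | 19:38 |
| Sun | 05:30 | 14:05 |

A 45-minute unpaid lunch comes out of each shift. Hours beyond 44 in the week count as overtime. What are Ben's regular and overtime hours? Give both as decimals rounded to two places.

Tue: 08:37–20:08 = 11 h 31 min; less 45 min break → 10 h 46 min
Wed: 11:26–19:08 = 7 h 42 min; less 45 min break → 6 h 57 min
Thu: 08:02–15:25 = 7 h 23 min; less 45 min break → 6 h 38 min
Fri: 06:06–13:29 = 7 h 23 min; less 45 min break → 6 h 38 min
Sat: 09:59–19:38 = 9 h 39 min; less 45 min break → 8 h 54 min
Sun: 05:30–14:05 = 8 h 35 min; less 45 min break → 7 h 50 min
Total worked: 47 h 43 min = 47.72 h.
Threshold 44 h → overtime 3 h 43 min, regular 44 h 0 min.

Regular 44.00 hours, overtime 3.72 hours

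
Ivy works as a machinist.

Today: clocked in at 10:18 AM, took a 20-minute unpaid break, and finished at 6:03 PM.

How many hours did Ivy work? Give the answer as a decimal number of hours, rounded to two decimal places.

7.42 hours

Today: 10:18 AM–6:03 PM = 7 h 45 min; less 20 min break → 7 h 25 min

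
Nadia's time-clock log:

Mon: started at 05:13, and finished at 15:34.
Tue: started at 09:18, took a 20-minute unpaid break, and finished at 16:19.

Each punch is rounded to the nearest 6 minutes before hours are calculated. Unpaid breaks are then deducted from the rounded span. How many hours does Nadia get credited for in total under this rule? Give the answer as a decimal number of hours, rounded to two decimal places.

Mon: in 05:13→05:12, out 15:34→15:36; 10 h 24 min
Tue: in 09:18→09:18, out 16:19→16:18; 7 h 0 min − 20 min = 6 h 40 min
Total credited: 17 h 4 min.

17.07 hours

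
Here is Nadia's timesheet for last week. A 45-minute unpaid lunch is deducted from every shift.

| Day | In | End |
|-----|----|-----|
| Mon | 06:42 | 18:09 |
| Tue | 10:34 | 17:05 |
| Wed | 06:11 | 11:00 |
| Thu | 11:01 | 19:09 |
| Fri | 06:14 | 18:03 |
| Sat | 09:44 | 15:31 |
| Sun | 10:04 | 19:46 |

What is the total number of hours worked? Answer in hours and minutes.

Mon: 06:42–18:09 = 11 h 27 min; less 45 min break → 10 h 42 min
Tue: 10:34–17:05 = 6 h 31 min; less 45 min break → 5 h 46 min
Wed: 06:11–11:00 = 4 h 49 min; less 45 min break → 4 h 4 min
Thu: 11:01–19:09 = 8 h 8 min; less 45 min break → 7 h 23 min
Fri: 06:14–18:03 = 11 h 49 min; less 45 min break → 11 h 4 min
Sat: 09:44–15:31 = 5 h 47 min; less 45 min break → 5 h 2 min
Sun: 10:04–19:46 = 9 h 42 min; less 45 min break → 8 h 57 min
Total: 10 h 42 min + 5 h 46 min + 4 h 4 min + 7 h 23 min + 11 h 4 min + 5 h 2 min + 8 h 57 min = 52 h 58 min.

52 h 58 min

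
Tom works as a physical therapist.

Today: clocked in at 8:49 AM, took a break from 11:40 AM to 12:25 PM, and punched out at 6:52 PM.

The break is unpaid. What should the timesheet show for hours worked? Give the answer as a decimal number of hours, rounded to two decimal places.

Today: 8:49 AM–6:52 PM = 10 h 3 min; less 45 min break → 9 h 18 min

9.30 hours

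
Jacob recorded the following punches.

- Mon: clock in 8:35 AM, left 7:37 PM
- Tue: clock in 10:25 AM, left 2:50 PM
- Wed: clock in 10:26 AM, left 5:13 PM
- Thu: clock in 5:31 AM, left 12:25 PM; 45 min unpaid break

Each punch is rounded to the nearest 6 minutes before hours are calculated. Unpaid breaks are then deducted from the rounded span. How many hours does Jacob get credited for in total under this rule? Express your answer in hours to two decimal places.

28.35 hours

Mon: in 8:35 AM→8:36 AM, out 7:37 PM→7:36 PM; 11 h 0 min
Tue: in 10:25 AM→10:24 AM, out 2:50 PM→2:48 PM; 4 h 24 min
Wed: in 10:26 AM→10:24 AM, out 5:13 PM→5:12 PM; 6 h 48 min
Thu: in 5:31 AM→5:30 AM, out 12:25 PM→12:24 PM; 6 h 54 min − 45 min = 6 h 9 min
Total credited: 28 h 21 min.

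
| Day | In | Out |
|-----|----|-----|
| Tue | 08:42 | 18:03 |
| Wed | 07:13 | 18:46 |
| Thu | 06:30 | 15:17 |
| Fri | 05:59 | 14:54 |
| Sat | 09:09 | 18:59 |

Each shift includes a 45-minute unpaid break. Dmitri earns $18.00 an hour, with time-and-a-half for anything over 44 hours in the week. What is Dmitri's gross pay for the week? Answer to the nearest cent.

$810.45

Tue: 08:42–18:03 = 9 h 21 min; less 45 min break → 8 h 36 min
Wed: 07:13–18:46 = 11 h 33 min; less 45 min break → 10 h 48 min
Thu: 06:30–15:17 = 8 h 47 min; less 45 min break → 8 h 2 min
Fri: 05:59–14:54 = 8 h 55 min; less 45 min break → 8 h 10 min
Sat: 09:09–18:59 = 9 h 50 min; less 45 min break → 9 h 5 min
Total worked: 44 h 41 min = 2681 min.
Regular 44 h 0 min = 2640 min at $18.00/h; overtime 0 h 41 min = 41 min at $27.00/h.
Pay = (2640 × $18.00 + 41 × $27.00) ÷ 60 = $810.45.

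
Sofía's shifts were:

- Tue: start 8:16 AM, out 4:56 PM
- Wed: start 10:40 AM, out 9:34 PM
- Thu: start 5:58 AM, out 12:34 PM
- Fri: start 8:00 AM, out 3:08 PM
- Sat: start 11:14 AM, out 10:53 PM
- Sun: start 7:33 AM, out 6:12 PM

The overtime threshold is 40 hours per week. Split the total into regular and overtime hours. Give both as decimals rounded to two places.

Tue: 8:16 AM–4:56 PM = 8 h 40 min
Wed: 10:40 AM–9:34 PM = 10 h 54 min
Thu: 5:58 AM–12:34 PM = 6 h 36 min
Fri: 8:00 AM–3:08 PM = 7 h 8 min
Sat: 11:14 AM–10:53 PM = 11 h 39 min
Sun: 7:33 AM–6:12 PM = 10 h 39 min
Total worked: 55 h 36 min = 55.60 h.
Threshold 40 h → overtime 15 h 36 min, regular 40 h 0 min.

Regular 40.00 hours, overtime 15.60 hours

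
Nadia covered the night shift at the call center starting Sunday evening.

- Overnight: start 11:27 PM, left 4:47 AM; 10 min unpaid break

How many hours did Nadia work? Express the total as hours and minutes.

Overnight: 11:27 PM → midnight = 0 h 33 min; midnight → 4:47 AM = 4 h 47 min; span 5 h 20 min; less 10 min break → 5 h 10 min

5 h 10 min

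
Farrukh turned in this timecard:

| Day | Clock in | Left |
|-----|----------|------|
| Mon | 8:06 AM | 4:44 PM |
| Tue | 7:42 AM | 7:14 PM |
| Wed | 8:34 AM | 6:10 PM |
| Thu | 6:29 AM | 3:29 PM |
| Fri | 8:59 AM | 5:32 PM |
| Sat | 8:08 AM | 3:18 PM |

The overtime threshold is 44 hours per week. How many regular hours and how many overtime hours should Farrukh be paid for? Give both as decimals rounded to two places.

Mon: 8:06 AM–4:44 PM = 8 h 38 min
Tue: 7:42 AM–7:14 PM = 11 h 32 min
Wed: 8:34 AM–6:10 PM = 9 h 36 min
Thu: 6:29 AM–3:29 PM = 9 h 0 min
Fri: 8:59 AM–5:32 PM = 8 h 33 min
Sat: 8:08 AM–3:18 PM = 7 h 10 min
Total worked: 54 h 29 min = 54.48 h.
Threshold 44 h → overtime 10 h 29 min, regular 44 h 0 min.

Regular 44.00 hours, overtime 10.48 hours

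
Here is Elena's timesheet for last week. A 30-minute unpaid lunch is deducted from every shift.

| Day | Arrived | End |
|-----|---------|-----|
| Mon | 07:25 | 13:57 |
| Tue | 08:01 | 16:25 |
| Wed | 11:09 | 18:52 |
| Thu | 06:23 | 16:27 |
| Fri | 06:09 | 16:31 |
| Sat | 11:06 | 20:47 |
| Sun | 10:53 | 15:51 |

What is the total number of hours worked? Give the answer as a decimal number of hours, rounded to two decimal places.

Mon: 07:25–13:57 = 6 h 32 min; less 30 min break → 6 h 2 min
Tue: 08:01–16:25 = 8 h 24 min; less 30 min break → 7 h 54 min
Wed: 11:09–18:52 = 7 h 43 min; less 30 min break → 7 h 13 min
Thu: 06:23–16:27 = 10 h 4 min; less 30 min break → 9 h 34 min
Fri: 06:09–16:31 = 10 h 22 min; less 30 min break → 9 h 52 min
Sat: 11:06–20:47 = 9 h 41 min; less 30 min break → 9 h 11 min
Sun: 10:53–15:51 = 4 h 58 min; less 30 min break → 4 h 28 min
Total: 6 h 2 min + 7 h 54 min + 7 h 13 min + 9 h 34 min + 9 h 52 min + 9 h 11 min + 4 h 28 min = 54 h 14 min.

54.23 hours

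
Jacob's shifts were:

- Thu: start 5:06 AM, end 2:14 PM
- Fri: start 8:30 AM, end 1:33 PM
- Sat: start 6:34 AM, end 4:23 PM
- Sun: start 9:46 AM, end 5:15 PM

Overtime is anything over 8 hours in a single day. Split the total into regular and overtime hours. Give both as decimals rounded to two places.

Thu: 5:06 AM–2:14 PM = 9 h 8 min
Fri: 8:30 AM–1:33 PM = 5 h 3 min
Sat: 6:34 AM–4:23 PM = 9 h 49 min
Sun: 9:46 AM–5:15 PM = 7 h 29 min
Thu reg 8 h 0 min / OT 1 h 8 min; Fri reg 5 h 3 min / OT 0 h 0 min; Sat reg 8 h 0 min / OT 1 h 49 min; Sun reg 7 h 29 min / OT 0 h 0 min.
Totals: regular 28 h 32 min, overtime 2 h 57 min.

Regular 28.53 hours, overtime 2.95 hours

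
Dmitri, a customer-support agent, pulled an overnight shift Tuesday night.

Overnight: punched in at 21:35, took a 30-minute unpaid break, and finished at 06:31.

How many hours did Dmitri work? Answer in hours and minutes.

8 h 26 min

Overnight: 21:35 → midnight = 2 h 25 min; midnight → 06:31 = 6 h 31 min; span 8 h 56 min; less 30 min break → 8 h 26 min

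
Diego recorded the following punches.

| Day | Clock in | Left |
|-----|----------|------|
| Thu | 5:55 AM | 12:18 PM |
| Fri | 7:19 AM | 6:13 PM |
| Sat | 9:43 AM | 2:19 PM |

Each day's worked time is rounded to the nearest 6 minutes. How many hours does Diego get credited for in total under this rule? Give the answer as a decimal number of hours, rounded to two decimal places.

21.90 hours

Thu: 5:55 AM–12:18 PM = 6 h 23 min → rounds to 6 h 24 min
Fri: 7:19 AM–6:13 PM = 10 h 54 min → rounds to 10 h 54 min
Sat: 9:43 AM–2:19 PM = 4 h 36 min → rounds to 4 h 36 min
Total credited: 21 h 54 min.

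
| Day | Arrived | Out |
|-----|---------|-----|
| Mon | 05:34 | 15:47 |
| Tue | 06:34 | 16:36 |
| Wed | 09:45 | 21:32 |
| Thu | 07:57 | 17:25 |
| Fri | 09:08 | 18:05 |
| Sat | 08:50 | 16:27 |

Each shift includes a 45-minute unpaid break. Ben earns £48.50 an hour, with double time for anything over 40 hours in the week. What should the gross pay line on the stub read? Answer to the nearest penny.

£3255.97

Mon: 05:34–15:47 = 10 h 13 min; less 45 min break → 9 h 28 min
Tue: 06:34–16:36 = 10 h 2 min; less 45 min break → 9 h 17 min
Wed: 09:45–21:32 = 11 h 47 min; less 45 min break → 11 h 2 min
Thu: 07:57–17:25 = 9 h 28 min; less 45 min break → 8 h 43 min
Fri: 09:08–18:05 = 8 h 57 min; less 45 min break → 8 h 12 min
Sat: 08:50–16:27 = 7 h 37 min; less 45 min break → 6 h 52 min
Total worked: 53 h 34 min = 3214 min.
Regular 40 h 0 min = 2400 min at £48.50/h; overtime 13 h 34 min = 814 min at £97.00/h.
Pay = (2400 × £48.50 + 814 × £97.00) ÷ 60 = £3255.97.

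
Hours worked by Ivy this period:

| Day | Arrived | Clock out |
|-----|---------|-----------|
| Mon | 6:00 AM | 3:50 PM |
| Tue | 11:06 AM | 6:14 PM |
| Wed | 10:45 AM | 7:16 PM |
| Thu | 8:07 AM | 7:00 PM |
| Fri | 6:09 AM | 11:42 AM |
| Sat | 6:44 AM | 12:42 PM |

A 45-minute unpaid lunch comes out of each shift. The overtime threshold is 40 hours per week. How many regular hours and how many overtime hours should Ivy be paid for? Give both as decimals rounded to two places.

Regular 40.00 hours, overtime 3.38 hours

Mon: 6:00 AM–3:50 PM = 9 h 50 min; less 45 min break → 9 h 5 min
Tue: 11:06 AM–6:14 PM = 7 h 8 min; less 45 min break → 6 h 23 min
Wed: 10:45 AM–7:16 PM = 8 h 31 min; less 45 min break → 7 h 46 min
Thu: 8:07 AM–7:00 PM = 10 h 53 min; less 45 min break → 10 h 8 min
Fri: 6:09 AM–11:42 AM = 5 h 33 min; less 45 min break → 4 h 48 min
Sat: 6:44 AM–12:42 PM = 5 h 58 min; less 45 min break → 5 h 13 min
Total worked: 43 h 23 min = 43.38 h.
Threshold 40 h → overtime 3 h 23 min, regular 40 h 0 min.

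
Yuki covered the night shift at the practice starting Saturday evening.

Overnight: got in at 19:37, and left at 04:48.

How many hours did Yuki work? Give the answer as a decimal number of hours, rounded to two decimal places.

Overnight: 19:37 → midnight = 4 h 23 min; midnight → 04:48 = 4 h 48 min; span 9 h 11 min

9.18 hours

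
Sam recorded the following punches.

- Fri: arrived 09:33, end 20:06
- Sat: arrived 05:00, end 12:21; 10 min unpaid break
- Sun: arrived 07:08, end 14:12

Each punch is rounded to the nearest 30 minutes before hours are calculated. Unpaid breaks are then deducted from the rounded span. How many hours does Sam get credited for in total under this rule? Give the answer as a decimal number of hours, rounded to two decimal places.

24.83 hours

Fri: in 09:33→09:30, out 20:06→20:00; 10 h 30 min
Sat: in 05:00→05:00, out 12:21→12:30; 7 h 30 min − 10 min = 7 h 20 min
Sun: in 07:08→07:00, out 14:12→14:00; 7 h 0 min
Total credited: 24 h 50 min.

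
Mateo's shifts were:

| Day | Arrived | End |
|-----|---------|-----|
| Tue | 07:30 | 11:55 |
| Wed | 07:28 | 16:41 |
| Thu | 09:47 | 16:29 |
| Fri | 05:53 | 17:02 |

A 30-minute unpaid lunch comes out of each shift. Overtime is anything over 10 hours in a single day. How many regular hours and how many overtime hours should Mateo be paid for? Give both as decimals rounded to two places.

Tue: 07:30–11:55 = 4 h 25 min; less 30 min break → 3 h 55 min
Wed: 07:28–16:41 = 9 h 13 min; less 30 min break → 8 h 43 min
Thu: 09:47–16:29 = 6 h 42 min; less 30 min break → 6 h 12 min
Fri: 05:53–17:02 = 11 h 9 min; less 30 min break → 10 h 39 min
Tue reg 3 h 55 min / OT 0 h 0 min; Wed reg 8 h 43 min / OT 0 h 0 min; Thu reg 6 h 12 min / OT 0 h 0 min; Fri reg 10 h 0 min / OT 0 h 39 min.
Totals: regular 28 h 50 min, overtime 0 h 39 min.

Regular 28.83 hours, overtime 0.65 hours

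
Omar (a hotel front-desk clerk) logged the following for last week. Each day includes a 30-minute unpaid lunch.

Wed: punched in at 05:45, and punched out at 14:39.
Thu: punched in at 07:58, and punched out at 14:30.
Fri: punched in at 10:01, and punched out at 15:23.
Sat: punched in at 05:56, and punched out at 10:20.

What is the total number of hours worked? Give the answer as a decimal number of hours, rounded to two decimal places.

Wed: 05:45–14:39 = 8 h 54 min; less 30 min break → 8 h 24 min
Thu: 07:58–14:30 = 6 h 32 min; less 30 min break → 6 h 2 min
Fri: 10:01–15:23 = 5 h 22 min; less 30 min break → 4 h 52 min
Sat: 05:56–10:20 = 4 h 24 min; less 30 min break → 3 h 54 min
Total: 8 h 24 min + 6 h 2 min + 4 h 52 min + 3 h 54 min = 23 h 12 min.

23.20 hours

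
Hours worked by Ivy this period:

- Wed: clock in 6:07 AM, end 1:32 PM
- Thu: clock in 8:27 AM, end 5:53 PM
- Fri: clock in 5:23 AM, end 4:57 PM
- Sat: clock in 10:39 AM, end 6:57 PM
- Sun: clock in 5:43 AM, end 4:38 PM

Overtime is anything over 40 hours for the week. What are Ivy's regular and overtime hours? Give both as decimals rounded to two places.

Wed: 6:07 AM–1:32 PM = 7 h 25 min
Thu: 8:27 AM–5:53 PM = 9 h 26 min
Fri: 5:23 AM–4:57 PM = 11 h 34 min
Sat: 10:39 AM–6:57 PM = 8 h 18 min
Sun: 5:43 AM–4:38 PM = 10 h 55 min
Total worked: 47 h 38 min = 47.63 h.
Threshold 40 h → overtime 7 h 38 min, regular 40 h 0 min.

Regular 40.00 hours, overtime 7.63 hours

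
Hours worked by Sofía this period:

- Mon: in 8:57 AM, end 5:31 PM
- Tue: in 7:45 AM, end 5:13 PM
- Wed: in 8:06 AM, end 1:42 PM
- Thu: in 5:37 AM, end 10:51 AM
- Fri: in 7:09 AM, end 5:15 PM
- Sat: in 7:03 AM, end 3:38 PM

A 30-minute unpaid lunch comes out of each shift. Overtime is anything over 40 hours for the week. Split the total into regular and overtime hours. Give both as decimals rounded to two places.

Regular 40.00 hours, overtime 4.55 hours

Mon: 8:57 AM–5:31 PM = 8 h 34 min; less 30 min break → 8 h 4 min
Tue: 7:45 AM–5:13 PM = 9 h 28 min; less 30 min break → 8 h 58 min
Wed: 8:06 AM–1:42 PM = 5 h 36 min; less 30 min break → 5 h 6 min
Thu: 5:37 AM–10:51 AM = 5 h 14 min; less 30 min break → 4 h 44 min
Fri: 7:09 AM–5:15 PM = 10 h 6 min; less 30 min break → 9 h 36 min
Sat: 7:03 AM–3:38 PM = 8 h 35 min; less 30 min break → 8 h 5 min
Total worked: 44 h 33 min = 44.55 h.
Threshold 40 h → overtime 4 h 33 min, regular 40 h 0 min.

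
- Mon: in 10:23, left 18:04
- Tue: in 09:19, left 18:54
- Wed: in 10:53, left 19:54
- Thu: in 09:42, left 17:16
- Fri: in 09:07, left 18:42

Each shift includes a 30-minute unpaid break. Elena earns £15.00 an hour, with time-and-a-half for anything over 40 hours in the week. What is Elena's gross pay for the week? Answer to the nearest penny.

£621.00

Mon: 10:23–18:04 = 7 h 41 min; less 30 min break → 7 h 11 min
Tue: 09:19–18:54 = 9 h 35 min; less 30 min break → 9 h 5 min
Wed: 10:53–19:54 = 9 h 1 min; less 30 min break → 8 h 31 min
Thu: 09:42–17:16 = 7 h 34 min; less 30 min break → 7 h 4 min
Fri: 09:07–18:42 = 9 h 35 min; less 30 min break → 9 h 5 min
Total worked: 40 h 56 min = 2456 min.
Regular 40 h 0 min = 2400 min at £15.00/h; overtime 0 h 56 min = 56 min at £22.50/h.
Pay = (2400 × £15.00 + 56 × £22.50) ÷ 60 = £621.00.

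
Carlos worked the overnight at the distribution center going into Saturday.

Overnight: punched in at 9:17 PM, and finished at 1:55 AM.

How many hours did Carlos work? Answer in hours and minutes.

4 h 38 min

Overnight: 9:17 PM → midnight = 2 h 43 min; midnight → 1:55 AM = 1 h 55 min; span 4 h 38 min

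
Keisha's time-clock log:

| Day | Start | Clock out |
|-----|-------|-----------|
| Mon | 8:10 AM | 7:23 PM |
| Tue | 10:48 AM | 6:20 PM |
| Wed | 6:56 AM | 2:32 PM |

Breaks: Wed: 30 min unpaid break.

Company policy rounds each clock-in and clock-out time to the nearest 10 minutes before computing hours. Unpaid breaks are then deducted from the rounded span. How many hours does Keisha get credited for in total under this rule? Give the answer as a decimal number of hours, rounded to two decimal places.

Mon: in 8:10 AM→8:10 AM, out 7:23 PM→7:20 PM; 11 h 10 min
Tue: in 10:48 AM→10:50 AM, out 6:20 PM→6:20 PM; 7 h 30 min
Wed: in 6:56 AM→7:00 AM, out 2:32 PM→2:30 PM; 7 h 30 min − 30 min = 7 h 0 min
Total credited: 25 h 40 min.

25.67 hours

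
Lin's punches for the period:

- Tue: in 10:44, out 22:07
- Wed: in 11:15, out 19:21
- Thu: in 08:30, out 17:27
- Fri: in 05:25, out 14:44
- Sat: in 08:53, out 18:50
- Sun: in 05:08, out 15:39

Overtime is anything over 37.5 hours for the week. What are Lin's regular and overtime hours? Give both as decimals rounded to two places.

Regular 37.50 hours, overtime 20.72 hours

Tue: 10:44–22:07 = 11 h 23 min
Wed: 11:15–19:21 = 8 h 6 min
Thu: 08:30–17:27 = 8 h 57 min
Fri: 05:25–14:44 = 9 h 19 min
Sat: 08:53–18:50 = 9 h 57 min
Sun: 05:08–15:39 = 10 h 31 min
Total worked: 58 h 13 min = 58.22 h.
Threshold 37.5 h → overtime 20 h 43 min, regular 37 h 30 min.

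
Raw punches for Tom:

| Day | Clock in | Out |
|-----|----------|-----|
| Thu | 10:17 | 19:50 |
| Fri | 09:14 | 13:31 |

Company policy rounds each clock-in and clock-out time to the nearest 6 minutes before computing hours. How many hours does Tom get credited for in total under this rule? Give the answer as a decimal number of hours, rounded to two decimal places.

Thu: in 10:17→10:18, out 19:50→19:48; 9 h 30 min
Fri: in 09:14→09:12, out 13:31→13:30; 4 h 18 min
Total credited: 13 h 48 min.

13.80 hours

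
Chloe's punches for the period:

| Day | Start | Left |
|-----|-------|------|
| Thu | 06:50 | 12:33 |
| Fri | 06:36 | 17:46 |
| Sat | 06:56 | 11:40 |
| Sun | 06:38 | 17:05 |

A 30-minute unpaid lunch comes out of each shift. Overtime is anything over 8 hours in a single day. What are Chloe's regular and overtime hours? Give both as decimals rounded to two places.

Regular 25.45 hours, overtime 4.62 hours

Thu: 06:50–12:33 = 5 h 43 min; less 30 min break → 5 h 13 min
Fri: 06:36–17:46 = 11 h 10 min; less 30 min break → 10 h 40 min
Sat: 06:56–11:40 = 4 h 44 min; less 30 min break → 4 h 14 min
Sun: 06:38–17:05 = 10 h 27 min; less 30 min break → 9 h 57 min
Thu reg 5 h 13 min / OT 0 h 0 min; Fri reg 8 h 0 min / OT 2 h 40 min; Sat reg 4 h 14 min / OT 0 h 0 min; Sun reg 8 h 0 min / OT 1 h 57 min.
Totals: regular 25 h 27 min, overtime 4 h 37 min.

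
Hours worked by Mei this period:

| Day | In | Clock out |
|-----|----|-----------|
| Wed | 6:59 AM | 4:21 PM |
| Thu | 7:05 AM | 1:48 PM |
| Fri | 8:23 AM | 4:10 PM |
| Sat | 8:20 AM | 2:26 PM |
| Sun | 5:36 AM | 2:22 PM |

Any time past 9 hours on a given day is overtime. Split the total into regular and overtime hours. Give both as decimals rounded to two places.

Wed: 6:59 AM–4:21 PM = 9 h 22 min
Thu: 7:05 AM–1:48 PM = 6 h 43 min
Fri: 8:23 AM–4:10 PM = 7 h 47 min
Sat: 8:20 AM–2:26 PM = 6 h 6 min
Sun: 5:36 AM–2:22 PM = 8 h 46 min
Wed reg 9 h 0 min / OT 0 h 22 min; Thu reg 6 h 43 min / OT 0 h 0 min; Fri reg 7 h 47 min / OT 0 h 0 min; Sat reg 6 h 6 min / OT 0 h 0 min; Sun reg 8 h 46 min / OT 0 h 0 min.
Totals: regular 38 h 22 min, overtime 0 h 22 min.

Regular 38.37 hours, overtime 0.37 hours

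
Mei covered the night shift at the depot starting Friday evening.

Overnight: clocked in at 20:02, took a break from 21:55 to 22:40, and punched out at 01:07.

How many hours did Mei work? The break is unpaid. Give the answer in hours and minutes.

4 h 20 min

Overnight: 20:02 → midnight = 3 h 58 min; midnight → 01:07 = 1 h 7 min; span 5 h 5 min; less 45 min break → 4 h 20 min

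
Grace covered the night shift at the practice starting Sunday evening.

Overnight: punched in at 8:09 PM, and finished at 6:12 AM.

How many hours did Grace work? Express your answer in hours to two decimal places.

10.05 hours

Overnight: 8:09 PM → midnight = 3 h 51 min; midnight → 6:12 AM = 6 h 12 min; span 10 h 3 min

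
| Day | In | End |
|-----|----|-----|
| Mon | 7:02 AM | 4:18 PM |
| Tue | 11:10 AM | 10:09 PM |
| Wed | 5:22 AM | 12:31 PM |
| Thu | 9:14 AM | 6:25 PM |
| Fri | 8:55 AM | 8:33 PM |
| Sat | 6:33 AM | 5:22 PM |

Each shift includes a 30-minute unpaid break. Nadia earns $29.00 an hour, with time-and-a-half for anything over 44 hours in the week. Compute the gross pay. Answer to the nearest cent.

$1799.45

Mon: 7:02 AM–4:18 PM = 9 h 16 min; less 30 min break → 8 h 46 min
Tue: 11:10 AM–10:09 PM = 10 h 59 min; less 30 min break → 10 h 29 min
Wed: 5:22 AM–12:31 PM = 7 h 9 min; less 30 min break → 6 h 39 min
Thu: 9:14 AM–6:25 PM = 9 h 11 min; less 30 min break → 8 h 41 min
Fri: 8:55 AM–8:33 PM = 11 h 38 min; less 30 min break → 11 h 8 min
Sat: 6:33 AM–5:22 PM = 10 h 49 min; less 30 min break → 10 h 19 min
Total worked: 56 h 2 min = 3362 min.
Regular 44 h 0 min = 2640 min at $29.00/h; overtime 12 h 2 min = 722 min at $43.50/h.
Pay = (2640 × $29.00 + 722 × $43.50) ÷ 60 = $1799.45.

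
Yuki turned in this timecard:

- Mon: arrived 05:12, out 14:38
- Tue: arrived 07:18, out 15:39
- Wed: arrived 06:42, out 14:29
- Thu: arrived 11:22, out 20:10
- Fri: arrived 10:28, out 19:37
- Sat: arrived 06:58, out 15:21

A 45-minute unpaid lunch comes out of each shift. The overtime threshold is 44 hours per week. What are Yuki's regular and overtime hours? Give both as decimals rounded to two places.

Regular 44.00 hours, overtime 3.40 hours

Mon: 05:12–14:38 = 9 h 26 min; less 45 min break → 8 h 41 min
Tue: 07:18–15:39 = 8 h 21 min; less 45 min break → 7 h 36 min
Wed: 06:42–14:29 = 7 h 47 min; less 45 min break → 7 h 2 min
Thu: 11:22–20:10 = 8 h 48 min; less 45 min break → 8 h 3 min
Fri: 10:28–19:37 = 9 h 9 min; less 45 min break → 8 h 24 min
Sat: 06:58–15:21 = 8 h 23 min; less 45 min break → 7 h 38 min
Total worked: 47 h 24 min = 47.40 h.
Threshold 44 h → overtime 3 h 24 min, regular 44 h 0 min.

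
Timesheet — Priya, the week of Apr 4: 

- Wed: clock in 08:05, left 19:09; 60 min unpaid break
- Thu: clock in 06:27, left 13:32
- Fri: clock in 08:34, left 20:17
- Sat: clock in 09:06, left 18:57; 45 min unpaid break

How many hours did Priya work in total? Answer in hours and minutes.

37 h 58 min

Wed: 08:05–19:09 = 11 h 4 min; less 60 min break → 10 h 4 min
Thu: 06:27–13:32 = 7 h 5 min
Fri: 08:34–20:17 = 11 h 43 min
Sat: 09:06–18:57 = 9 h 51 min; less 45 min break → 9 h 6 min
Total: 10 h 4 min + 7 h 5 min + 11 h 43 min + 9 h 6 min = 37 h 58 min.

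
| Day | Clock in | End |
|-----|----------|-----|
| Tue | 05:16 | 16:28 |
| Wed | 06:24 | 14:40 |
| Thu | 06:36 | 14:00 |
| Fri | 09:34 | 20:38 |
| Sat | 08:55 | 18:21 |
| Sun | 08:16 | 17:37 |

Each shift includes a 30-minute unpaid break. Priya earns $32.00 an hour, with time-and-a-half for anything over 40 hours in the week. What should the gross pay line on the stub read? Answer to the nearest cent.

$1938.40

Tue: 05:16–16:28 = 11 h 12 min; less 30 min break → 10 h 42 min
Wed: 06:24–14:40 = 8 h 16 min; less 30 min break → 7 h 46 min
Thu: 06:36–14:00 = 7 h 24 min; less 30 min break → 6 h 54 min
Fri: 09:34–20:38 = 11 h 4 min; less 30 min break → 10 h 34 min
Sat: 08:55–18:21 = 9 h 26 min; less 30 min break → 8 h 56 min
Sun: 08:16–17:37 = 9 h 21 min; less 30 min break → 8 h 51 min
Total worked: 53 h 43 min = 3223 min.
Regular 40 h 0 min = 2400 min at $32.00/h; overtime 13 h 43 min = 823 min at $48.00/h.
Pay = (2400 × $32.00 + 823 × $48.00) ÷ 60 = $1938.40.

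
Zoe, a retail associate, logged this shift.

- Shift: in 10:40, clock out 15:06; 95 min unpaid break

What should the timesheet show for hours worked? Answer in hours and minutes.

Shift: 10:40–15:06 = 4 h 26 min; less 95 min break → 2 h 51 min

2 h 51 min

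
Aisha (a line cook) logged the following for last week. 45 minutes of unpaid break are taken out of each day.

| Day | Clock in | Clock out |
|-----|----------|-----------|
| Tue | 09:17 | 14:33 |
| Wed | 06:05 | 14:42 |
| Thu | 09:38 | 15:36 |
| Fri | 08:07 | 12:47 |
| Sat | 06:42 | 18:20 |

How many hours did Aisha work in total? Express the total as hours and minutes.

32 h 24 min

Tue: 09:17–14:33 = 5 h 16 min; less 45 min break → 4 h 31 min
Wed: 06:05–14:42 = 8 h 37 min; less 45 min break → 7 h 52 min
Thu: 09:38–15:36 = 5 h 58 min; less 45 min break → 5 h 13 min
Fri: 08:07–12:47 = 4 h 40 min; less 45 min break → 3 h 55 min
Sat: 06:42–18:20 = 11 h 38 min; less 45 min break → 10 h 53 min
Total: 4 h 31 min + 7 h 52 min + 5 h 13 min + 3 h 55 min + 10 h 53 min = 32 h 24 min.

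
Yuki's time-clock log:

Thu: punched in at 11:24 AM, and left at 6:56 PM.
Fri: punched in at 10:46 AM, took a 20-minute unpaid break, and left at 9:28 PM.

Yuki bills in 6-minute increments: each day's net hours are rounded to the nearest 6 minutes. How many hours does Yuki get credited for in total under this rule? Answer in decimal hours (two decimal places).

17.90 hours

Thu: 11:24 AM–6:56 PM = 7 h 32 min → rounds to 7 h 30 min
Fri: 10:46 AM–9:28 PM = 10 h 42 min − 20 min = 10 h 22 min → rounds to 10 h 24 min
Total credited: 17 h 54 min.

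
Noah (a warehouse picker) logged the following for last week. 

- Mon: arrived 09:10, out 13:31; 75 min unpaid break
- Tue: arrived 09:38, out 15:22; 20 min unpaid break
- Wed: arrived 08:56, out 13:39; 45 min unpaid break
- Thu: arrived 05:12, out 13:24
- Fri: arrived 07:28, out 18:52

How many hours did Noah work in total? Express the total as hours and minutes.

Mon: 09:10–13:31 = 4 h 21 min; less 75 min break → 3 h 6 min
Tue: 09:38–15:22 = 5 h 44 min; less 20 min break → 5 h 24 min
Wed: 08:56–13:39 = 4 h 43 min; less 45 min break → 3 h 58 min
Thu: 05:12–13:24 = 8 h 12 min
Fri: 07:28–18:52 = 11 h 24 min
Total: 3 h 6 min + 5 h 24 min + 3 h 58 min + 8 h 12 min + 11 h 24 min = 32 h 4 min.

32 h 4 min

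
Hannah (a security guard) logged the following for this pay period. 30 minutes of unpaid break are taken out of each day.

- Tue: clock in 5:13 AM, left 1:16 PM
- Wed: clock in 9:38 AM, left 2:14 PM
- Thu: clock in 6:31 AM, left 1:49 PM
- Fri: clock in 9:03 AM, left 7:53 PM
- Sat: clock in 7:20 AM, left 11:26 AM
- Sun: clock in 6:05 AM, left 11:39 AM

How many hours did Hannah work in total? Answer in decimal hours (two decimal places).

Tue: 5:13 AM–1:16 PM = 8 h 3 min; less 30 min break → 7 h 33 min
Wed: 9:38 AM–2:14 PM = 4 h 36 min; less 30 min break → 4 h 6 min
Thu: 6:31 AM–1:49 PM = 7 h 18 min; less 30 min break → 6 h 48 min
Fri: 9:03 AM–7:53 PM = 10 h 50 min; less 30 min break → 10 h 20 min
Sat: 7:20 AM–11:26 AM = 4 h 6 min; less 30 min break → 3 h 36 min
Sun: 6:05 AM–11:39 AM = 5 h 34 min; less 30 min break → 5 h 4 min
Total: 7 h 33 min + 4 h 6 min + 6 h 48 min + 10 h 20 min + 3 h 36 min + 5 h 4 min = 37 h 27 min.

37.45 hours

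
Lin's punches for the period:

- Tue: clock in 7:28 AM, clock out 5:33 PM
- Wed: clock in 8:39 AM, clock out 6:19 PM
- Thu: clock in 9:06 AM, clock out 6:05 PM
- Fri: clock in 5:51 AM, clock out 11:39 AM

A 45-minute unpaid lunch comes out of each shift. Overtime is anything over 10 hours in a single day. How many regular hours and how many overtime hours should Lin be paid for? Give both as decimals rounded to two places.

Tue: 7:28 AM–5:33 PM = 10 h 5 min; less 45 min break → 9 h 20 min
Wed: 8:39 AM–6:19 PM = 9 h 40 min; less 45 min break → 8 h 55 min
Thu: 9:06 AM–6:05 PM = 8 h 59 min; less 45 min break → 8 h 14 min
Fri: 5:51 AM–11:39 AM = 5 h 48 min; less 45 min break → 5 h 3 min
Tue reg 9 h 20 min / OT 0 h 0 min; Wed reg 8 h 55 min / OT 0 h 0 min; Thu reg 8 h 14 min / OT 0 h 0 min; Fri reg 5 h 3 min / OT 0 h 0 min.
Totals: regular 31 h 32 min, overtime 0 h 0 min.

Regular 31.53 hours, overtime 0.00 hours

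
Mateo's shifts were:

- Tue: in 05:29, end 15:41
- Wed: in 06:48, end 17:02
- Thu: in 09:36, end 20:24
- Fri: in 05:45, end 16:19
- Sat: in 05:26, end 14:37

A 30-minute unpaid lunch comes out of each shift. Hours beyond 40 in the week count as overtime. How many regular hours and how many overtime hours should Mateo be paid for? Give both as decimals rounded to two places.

Regular 40.00 hours, overtime 8.48 hours

Tue: 05:29–15:41 = 10 h 12 min; less 30 min break → 9 h 42 min
Wed: 06:48–17:02 = 10 h 14 min; less 30 min break → 9 h 44 min
Thu: 09:36–20:24 = 10 h 48 min; less 30 min break → 10 h 18 min
Fri: 05:45–16:19 = 10 h 34 min; less 30 min break → 10 h 4 min
Sat: 05:26–14:37 = 9 h 11 min; less 30 min break → 8 h 41 min
Total worked: 48 h 29 min = 48.48 h.
Threshold 40 h → overtime 8 h 29 min, regular 40 h 0 min.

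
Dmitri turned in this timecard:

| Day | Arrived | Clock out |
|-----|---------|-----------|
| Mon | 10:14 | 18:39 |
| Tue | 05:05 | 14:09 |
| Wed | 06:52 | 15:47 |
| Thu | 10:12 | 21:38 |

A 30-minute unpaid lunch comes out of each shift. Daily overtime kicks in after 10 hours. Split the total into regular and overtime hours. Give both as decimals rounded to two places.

Mon: 10:14–18:39 = 8 h 25 min; less 30 min break → 7 h 55 min
Tue: 05:05–14:09 = 9 h 4 min; less 30 min break → 8 h 34 min
Wed: 06:52–15:47 = 8 h 55 min; less 30 min break → 8 h 25 min
Thu: 10:12–21:38 = 11 h 26 min; less 30 min break → 10 h 56 min
Mon reg 7 h 55 min / OT 0 h 0 min; Tue reg 8 h 34 min / OT 0 h 0 min; Wed reg 8 h 25 min / OT 0 h 0 min; Thu reg 10 h 0 min / OT 0 h 56 min.
Totals: regular 34 h 54 min, overtime 0 h 56 min.

Regular 34.90 hours, overtime 0.93 hours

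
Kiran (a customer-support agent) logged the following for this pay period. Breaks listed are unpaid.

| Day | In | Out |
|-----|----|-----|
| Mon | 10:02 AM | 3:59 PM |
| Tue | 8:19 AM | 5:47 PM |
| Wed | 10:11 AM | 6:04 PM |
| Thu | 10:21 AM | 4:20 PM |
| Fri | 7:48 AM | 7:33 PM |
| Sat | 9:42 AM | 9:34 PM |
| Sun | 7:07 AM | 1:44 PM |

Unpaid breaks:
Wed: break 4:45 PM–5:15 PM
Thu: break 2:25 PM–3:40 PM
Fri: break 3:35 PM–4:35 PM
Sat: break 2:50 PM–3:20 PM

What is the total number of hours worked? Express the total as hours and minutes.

Mon: 10:02 AM–3:59 PM = 5 h 57 min
Tue: 8:19 AM–5:47 PM = 9 h 28 min
Wed: 10:11 AM–6:04 PM = 7 h 53 min; less 30 min break → 7 h 23 min
Thu: 10:21 AM–4:20 PM = 5 h 59 min; less 75 min break → 4 h 44 min
Fri: 7:48 AM–7:33 PM = 11 h 45 min; less 60 min break → 10 h 45 min
Sat: 9:42 AM–9:34 PM = 11 h 52 min; less 30 min break → 11 h 22 min
Sun: 7:07 AM–1:44 PM = 6 h 37 min
Total: 5 h 57 min + 9 h 28 min + 7 h 23 min + 4 h 44 min + 10 h 45 min + 11 h 22 min + 6 h 37 min = 56 h 16 min.

56 h 16 min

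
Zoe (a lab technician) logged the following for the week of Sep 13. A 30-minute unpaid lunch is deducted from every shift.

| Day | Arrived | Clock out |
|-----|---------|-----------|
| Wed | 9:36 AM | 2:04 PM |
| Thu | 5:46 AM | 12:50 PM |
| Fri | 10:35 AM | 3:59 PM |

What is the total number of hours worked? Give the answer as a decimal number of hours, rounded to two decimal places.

15.43 hours

Wed: 9:36 AM–2:04 PM = 4 h 28 min; less 30 min break → 3 h 58 min
Thu: 5:46 AM–12:50 PM = 7 h 4 min; less 30 min break → 6 h 34 min
Fri: 10:35 AM–3:59 PM = 5 h 24 min; less 30 min break → 4 h 54 min
Total: 3 h 58 min + 6 h 34 min + 4 h 54 min = 15 h 26 min.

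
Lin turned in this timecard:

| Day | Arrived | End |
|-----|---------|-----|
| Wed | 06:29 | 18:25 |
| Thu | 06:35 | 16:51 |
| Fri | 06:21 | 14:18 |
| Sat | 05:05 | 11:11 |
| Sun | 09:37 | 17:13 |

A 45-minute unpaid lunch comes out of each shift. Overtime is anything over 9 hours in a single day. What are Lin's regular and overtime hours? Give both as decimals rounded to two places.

Wed: 06:29–18:25 = 11 h 56 min; less 45 min break → 11 h 11 min
Thu: 06:35–16:51 = 10 h 16 min; less 45 min break → 9 h 31 min
Fri: 06:21–14:18 = 7 h 57 min; less 45 min break → 7 h 12 min
Sat: 05:05–11:11 = 6 h 6 min; less 45 min break → 5 h 21 min
Sun: 09:37–17:13 = 7 h 36 min; less 45 min break → 6 h 51 min
Wed reg 9 h 0 min / OT 2 h 11 min; Thu reg 9 h 0 min / OT 0 h 31 min; Fri reg 7 h 12 min / OT 0 h 0 min; Sat reg 5 h 21 min / OT 0 h 0 min; Sun reg 6 h 51 min / OT 0 h 0 min.
Totals: regular 37 h 24 min, overtime 2 h 42 min.

Regular 37.40 hours, overtime 2.70 hours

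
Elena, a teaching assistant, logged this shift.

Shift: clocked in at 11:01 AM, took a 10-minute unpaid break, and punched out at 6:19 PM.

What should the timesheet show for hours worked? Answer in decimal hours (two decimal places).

7.13 hours

Shift: 11:01 AM–6:19 PM = 7 h 18 min; less 10 min break → 7 h 8 min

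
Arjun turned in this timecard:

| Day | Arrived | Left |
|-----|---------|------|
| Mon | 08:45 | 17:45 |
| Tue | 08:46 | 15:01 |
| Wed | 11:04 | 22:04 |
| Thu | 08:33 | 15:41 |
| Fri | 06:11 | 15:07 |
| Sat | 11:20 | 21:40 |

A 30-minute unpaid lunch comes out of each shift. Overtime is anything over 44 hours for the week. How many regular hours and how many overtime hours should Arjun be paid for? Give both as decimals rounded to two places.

Regular 44.00 hours, overtime 5.65 hours

Mon: 08:45–17:45 = 9 h 0 min; less 30 min break → 8 h 30 min
Tue: 08:46–15:01 = 6 h 15 min; less 30 min break → 5 h 45 min
Wed: 11:04–22:04 = 11 h 0 min; less 30 min break → 10 h 30 min
Thu: 08:33–15:41 = 7 h 8 min; less 30 min break → 6 h 38 min
Fri: 06:11–15:07 = 8 h 56 min; less 30 min break → 8 h 26 min
Sat: 11:20–21:40 = 10 h 20 min; less 30 min break → 9 h 50 min
Total worked: 49 h 39 min = 49.65 h.
Threshold 44 h → overtime 5 h 39 min, regular 44 h 0 min.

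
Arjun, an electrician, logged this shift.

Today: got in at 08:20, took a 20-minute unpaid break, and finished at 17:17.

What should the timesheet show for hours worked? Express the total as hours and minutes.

8 h 37 min

Today: 08:20–17:17 = 8 h 57 min; less 20 min break → 8 h 37 min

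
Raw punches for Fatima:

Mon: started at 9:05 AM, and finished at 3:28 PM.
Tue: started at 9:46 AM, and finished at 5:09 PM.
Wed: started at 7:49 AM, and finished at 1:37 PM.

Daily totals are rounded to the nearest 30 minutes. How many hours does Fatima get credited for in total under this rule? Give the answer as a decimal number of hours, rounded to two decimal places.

Mon: 9:05 AM–3:28 PM = 6 h 23 min → rounds to 6 h 30 min
Tue: 9:46 AM–5:09 PM = 7 h 23 min → rounds to 7 h 30 min
Wed: 7:49 AM–1:37 PM = 5 h 48 min → rounds to 6 h 0 min
Total credited: 20 h 0 min.

20.00 hours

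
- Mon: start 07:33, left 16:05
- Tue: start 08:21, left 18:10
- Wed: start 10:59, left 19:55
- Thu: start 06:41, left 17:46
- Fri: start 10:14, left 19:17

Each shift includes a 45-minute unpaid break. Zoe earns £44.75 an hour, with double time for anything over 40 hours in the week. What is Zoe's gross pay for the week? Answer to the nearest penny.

£2118.17

Mon: 07:33–16:05 = 8 h 32 min; less 45 min break → 7 h 47 min
Tue: 08:21–18:10 = 9 h 49 min; less 45 min break → 9 h 4 min
Wed: 10:59–19:55 = 8 h 56 min; less 45 min break → 8 h 11 min
Thu: 06:41–17:46 = 11 h 5 min; less 45 min break → 10 h 20 min
Fri: 10:14–19:17 = 9 h 3 min; less 45 min break → 8 h 18 min
Total worked: 43 h 40 min = 2620 min.
Regular 40 h 0 min = 2400 min at £44.75/h; overtime 3 h 40 min = 220 min at £89.50/h.
Pay = (2400 × £44.75 + 220 × £89.50) ÷ 60 = £2118.17.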